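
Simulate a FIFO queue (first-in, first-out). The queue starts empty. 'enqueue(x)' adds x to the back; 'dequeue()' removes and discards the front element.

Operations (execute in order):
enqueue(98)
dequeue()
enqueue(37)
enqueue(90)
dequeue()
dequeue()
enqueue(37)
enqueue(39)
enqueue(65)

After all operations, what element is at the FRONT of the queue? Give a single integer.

Answer: 37

Derivation:
enqueue(98): queue = [98]
dequeue(): queue = []
enqueue(37): queue = [37]
enqueue(90): queue = [37, 90]
dequeue(): queue = [90]
dequeue(): queue = []
enqueue(37): queue = [37]
enqueue(39): queue = [37, 39]
enqueue(65): queue = [37, 39, 65]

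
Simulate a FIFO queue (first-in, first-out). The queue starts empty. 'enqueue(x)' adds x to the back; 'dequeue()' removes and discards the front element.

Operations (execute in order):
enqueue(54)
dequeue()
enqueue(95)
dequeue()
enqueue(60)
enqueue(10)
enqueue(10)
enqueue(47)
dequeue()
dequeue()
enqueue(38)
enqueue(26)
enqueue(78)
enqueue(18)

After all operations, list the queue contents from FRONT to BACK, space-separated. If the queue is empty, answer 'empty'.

enqueue(54): [54]
dequeue(): []
enqueue(95): [95]
dequeue(): []
enqueue(60): [60]
enqueue(10): [60, 10]
enqueue(10): [60, 10, 10]
enqueue(47): [60, 10, 10, 47]
dequeue(): [10, 10, 47]
dequeue(): [10, 47]
enqueue(38): [10, 47, 38]
enqueue(26): [10, 47, 38, 26]
enqueue(78): [10, 47, 38, 26, 78]
enqueue(18): [10, 47, 38, 26, 78, 18]

Answer: 10 47 38 26 78 18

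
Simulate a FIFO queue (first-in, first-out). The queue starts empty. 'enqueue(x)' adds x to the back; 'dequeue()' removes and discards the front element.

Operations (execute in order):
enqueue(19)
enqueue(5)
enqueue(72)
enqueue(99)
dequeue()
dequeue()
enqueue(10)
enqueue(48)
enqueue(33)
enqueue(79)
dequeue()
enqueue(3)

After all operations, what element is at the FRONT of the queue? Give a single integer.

enqueue(19): queue = [19]
enqueue(5): queue = [19, 5]
enqueue(72): queue = [19, 5, 72]
enqueue(99): queue = [19, 5, 72, 99]
dequeue(): queue = [5, 72, 99]
dequeue(): queue = [72, 99]
enqueue(10): queue = [72, 99, 10]
enqueue(48): queue = [72, 99, 10, 48]
enqueue(33): queue = [72, 99, 10, 48, 33]
enqueue(79): queue = [72, 99, 10, 48, 33, 79]
dequeue(): queue = [99, 10, 48, 33, 79]
enqueue(3): queue = [99, 10, 48, 33, 79, 3]

Answer: 99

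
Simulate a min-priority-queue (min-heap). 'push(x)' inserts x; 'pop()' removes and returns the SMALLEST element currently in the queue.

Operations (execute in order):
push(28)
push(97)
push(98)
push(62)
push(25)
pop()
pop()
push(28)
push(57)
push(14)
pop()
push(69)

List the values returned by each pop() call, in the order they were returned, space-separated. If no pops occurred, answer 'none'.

push(28): heap contents = [28]
push(97): heap contents = [28, 97]
push(98): heap contents = [28, 97, 98]
push(62): heap contents = [28, 62, 97, 98]
push(25): heap contents = [25, 28, 62, 97, 98]
pop() → 25: heap contents = [28, 62, 97, 98]
pop() → 28: heap contents = [62, 97, 98]
push(28): heap contents = [28, 62, 97, 98]
push(57): heap contents = [28, 57, 62, 97, 98]
push(14): heap contents = [14, 28, 57, 62, 97, 98]
pop() → 14: heap contents = [28, 57, 62, 97, 98]
push(69): heap contents = [28, 57, 62, 69, 97, 98]

Answer: 25 28 14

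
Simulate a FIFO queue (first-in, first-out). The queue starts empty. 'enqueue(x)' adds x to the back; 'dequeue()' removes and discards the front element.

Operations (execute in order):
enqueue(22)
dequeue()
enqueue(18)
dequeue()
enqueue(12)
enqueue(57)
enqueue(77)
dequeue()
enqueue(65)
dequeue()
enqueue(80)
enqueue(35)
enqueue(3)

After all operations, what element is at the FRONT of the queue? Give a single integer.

enqueue(22): queue = [22]
dequeue(): queue = []
enqueue(18): queue = [18]
dequeue(): queue = []
enqueue(12): queue = [12]
enqueue(57): queue = [12, 57]
enqueue(77): queue = [12, 57, 77]
dequeue(): queue = [57, 77]
enqueue(65): queue = [57, 77, 65]
dequeue(): queue = [77, 65]
enqueue(80): queue = [77, 65, 80]
enqueue(35): queue = [77, 65, 80, 35]
enqueue(3): queue = [77, 65, 80, 35, 3]

Answer: 77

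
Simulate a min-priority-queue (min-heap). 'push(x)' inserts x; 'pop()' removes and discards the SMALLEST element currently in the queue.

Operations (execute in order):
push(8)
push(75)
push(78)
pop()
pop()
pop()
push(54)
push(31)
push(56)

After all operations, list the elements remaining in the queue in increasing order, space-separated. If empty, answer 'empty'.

push(8): heap contents = [8]
push(75): heap contents = [8, 75]
push(78): heap contents = [8, 75, 78]
pop() → 8: heap contents = [75, 78]
pop() → 75: heap contents = [78]
pop() → 78: heap contents = []
push(54): heap contents = [54]
push(31): heap contents = [31, 54]
push(56): heap contents = [31, 54, 56]

Answer: 31 54 56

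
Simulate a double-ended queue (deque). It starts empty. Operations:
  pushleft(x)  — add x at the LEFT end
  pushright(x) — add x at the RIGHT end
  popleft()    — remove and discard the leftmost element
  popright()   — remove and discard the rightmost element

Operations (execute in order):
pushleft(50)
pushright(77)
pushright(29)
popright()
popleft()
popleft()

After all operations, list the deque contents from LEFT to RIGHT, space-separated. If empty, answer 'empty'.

Answer: empty

Derivation:
pushleft(50): [50]
pushright(77): [50, 77]
pushright(29): [50, 77, 29]
popright(): [50, 77]
popleft(): [77]
popleft(): []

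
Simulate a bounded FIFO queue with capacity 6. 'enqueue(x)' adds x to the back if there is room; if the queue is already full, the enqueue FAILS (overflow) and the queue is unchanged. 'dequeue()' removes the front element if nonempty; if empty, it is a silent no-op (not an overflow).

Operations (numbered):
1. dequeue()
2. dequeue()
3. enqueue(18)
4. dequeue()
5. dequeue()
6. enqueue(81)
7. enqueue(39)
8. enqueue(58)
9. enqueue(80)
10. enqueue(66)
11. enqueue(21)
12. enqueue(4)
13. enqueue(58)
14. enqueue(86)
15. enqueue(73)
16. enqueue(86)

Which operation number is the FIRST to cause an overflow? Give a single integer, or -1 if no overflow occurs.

1. dequeue(): empty, no-op, size=0
2. dequeue(): empty, no-op, size=0
3. enqueue(18): size=1
4. dequeue(): size=0
5. dequeue(): empty, no-op, size=0
6. enqueue(81): size=1
7. enqueue(39): size=2
8. enqueue(58): size=3
9. enqueue(80): size=4
10. enqueue(66): size=5
11. enqueue(21): size=6
12. enqueue(4): size=6=cap → OVERFLOW (fail)
13. enqueue(58): size=6=cap → OVERFLOW (fail)
14. enqueue(86): size=6=cap → OVERFLOW (fail)
15. enqueue(73): size=6=cap → OVERFLOW (fail)
16. enqueue(86): size=6=cap → OVERFLOW (fail)

Answer: 12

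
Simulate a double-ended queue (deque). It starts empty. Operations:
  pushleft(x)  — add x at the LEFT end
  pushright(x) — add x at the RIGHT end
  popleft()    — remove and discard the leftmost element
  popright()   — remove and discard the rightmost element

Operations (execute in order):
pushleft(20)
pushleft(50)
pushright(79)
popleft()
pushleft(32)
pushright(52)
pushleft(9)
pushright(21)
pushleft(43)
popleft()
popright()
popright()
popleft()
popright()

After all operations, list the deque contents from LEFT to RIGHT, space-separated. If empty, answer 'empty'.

Answer: 32 20

Derivation:
pushleft(20): [20]
pushleft(50): [50, 20]
pushright(79): [50, 20, 79]
popleft(): [20, 79]
pushleft(32): [32, 20, 79]
pushright(52): [32, 20, 79, 52]
pushleft(9): [9, 32, 20, 79, 52]
pushright(21): [9, 32, 20, 79, 52, 21]
pushleft(43): [43, 9, 32, 20, 79, 52, 21]
popleft(): [9, 32, 20, 79, 52, 21]
popright(): [9, 32, 20, 79, 52]
popright(): [9, 32, 20, 79]
popleft(): [32, 20, 79]
popright(): [32, 20]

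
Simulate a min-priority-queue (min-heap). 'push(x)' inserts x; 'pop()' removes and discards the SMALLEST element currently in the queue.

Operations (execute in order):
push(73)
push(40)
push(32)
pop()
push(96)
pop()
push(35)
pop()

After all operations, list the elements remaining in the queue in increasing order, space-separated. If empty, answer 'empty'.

Answer: 73 96

Derivation:
push(73): heap contents = [73]
push(40): heap contents = [40, 73]
push(32): heap contents = [32, 40, 73]
pop() → 32: heap contents = [40, 73]
push(96): heap contents = [40, 73, 96]
pop() → 40: heap contents = [73, 96]
push(35): heap contents = [35, 73, 96]
pop() → 35: heap contents = [73, 96]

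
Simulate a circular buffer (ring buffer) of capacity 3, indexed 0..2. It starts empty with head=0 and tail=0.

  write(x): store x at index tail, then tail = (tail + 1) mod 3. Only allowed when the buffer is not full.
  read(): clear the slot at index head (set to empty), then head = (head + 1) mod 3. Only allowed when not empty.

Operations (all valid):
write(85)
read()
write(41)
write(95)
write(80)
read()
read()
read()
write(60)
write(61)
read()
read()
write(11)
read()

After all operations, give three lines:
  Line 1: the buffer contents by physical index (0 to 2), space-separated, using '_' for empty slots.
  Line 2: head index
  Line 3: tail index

Answer: _ _ _
1
1

Derivation:
write(85): buf=[85 _ _], head=0, tail=1, size=1
read(): buf=[_ _ _], head=1, tail=1, size=0
write(41): buf=[_ 41 _], head=1, tail=2, size=1
write(95): buf=[_ 41 95], head=1, tail=0, size=2
write(80): buf=[80 41 95], head=1, tail=1, size=3
read(): buf=[80 _ 95], head=2, tail=1, size=2
read(): buf=[80 _ _], head=0, tail=1, size=1
read(): buf=[_ _ _], head=1, tail=1, size=0
write(60): buf=[_ 60 _], head=1, tail=2, size=1
write(61): buf=[_ 60 61], head=1, tail=0, size=2
read(): buf=[_ _ 61], head=2, tail=0, size=1
read(): buf=[_ _ _], head=0, tail=0, size=0
write(11): buf=[11 _ _], head=0, tail=1, size=1
read(): buf=[_ _ _], head=1, tail=1, size=0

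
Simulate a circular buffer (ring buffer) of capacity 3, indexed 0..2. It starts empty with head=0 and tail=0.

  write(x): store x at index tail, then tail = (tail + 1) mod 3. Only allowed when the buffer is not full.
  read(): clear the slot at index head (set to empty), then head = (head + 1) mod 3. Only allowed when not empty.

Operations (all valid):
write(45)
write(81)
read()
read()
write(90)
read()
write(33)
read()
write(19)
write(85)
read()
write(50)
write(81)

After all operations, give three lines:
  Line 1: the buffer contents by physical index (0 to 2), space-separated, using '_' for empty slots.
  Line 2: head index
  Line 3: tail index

Answer: 50 81 85
2
2

Derivation:
write(45): buf=[45 _ _], head=0, tail=1, size=1
write(81): buf=[45 81 _], head=0, tail=2, size=2
read(): buf=[_ 81 _], head=1, tail=2, size=1
read(): buf=[_ _ _], head=2, tail=2, size=0
write(90): buf=[_ _ 90], head=2, tail=0, size=1
read(): buf=[_ _ _], head=0, tail=0, size=0
write(33): buf=[33 _ _], head=0, tail=1, size=1
read(): buf=[_ _ _], head=1, tail=1, size=0
write(19): buf=[_ 19 _], head=1, tail=2, size=1
write(85): buf=[_ 19 85], head=1, tail=0, size=2
read(): buf=[_ _ 85], head=2, tail=0, size=1
write(50): buf=[50 _ 85], head=2, tail=1, size=2
write(81): buf=[50 81 85], head=2, tail=2, size=3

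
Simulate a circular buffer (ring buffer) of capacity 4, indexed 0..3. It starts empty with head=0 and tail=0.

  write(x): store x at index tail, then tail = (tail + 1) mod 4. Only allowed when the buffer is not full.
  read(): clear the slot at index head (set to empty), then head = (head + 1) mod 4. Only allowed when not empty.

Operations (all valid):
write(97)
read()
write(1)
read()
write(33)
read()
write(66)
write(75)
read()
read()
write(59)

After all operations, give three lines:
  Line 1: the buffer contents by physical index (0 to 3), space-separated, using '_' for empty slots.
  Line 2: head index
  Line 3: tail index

Answer: _ 59 _ _
1
2

Derivation:
write(97): buf=[97 _ _ _], head=0, tail=1, size=1
read(): buf=[_ _ _ _], head=1, tail=1, size=0
write(1): buf=[_ 1 _ _], head=1, tail=2, size=1
read(): buf=[_ _ _ _], head=2, tail=2, size=0
write(33): buf=[_ _ 33 _], head=2, tail=3, size=1
read(): buf=[_ _ _ _], head=3, tail=3, size=0
write(66): buf=[_ _ _ 66], head=3, tail=0, size=1
write(75): buf=[75 _ _ 66], head=3, tail=1, size=2
read(): buf=[75 _ _ _], head=0, tail=1, size=1
read(): buf=[_ _ _ _], head=1, tail=1, size=0
write(59): buf=[_ 59 _ _], head=1, tail=2, size=1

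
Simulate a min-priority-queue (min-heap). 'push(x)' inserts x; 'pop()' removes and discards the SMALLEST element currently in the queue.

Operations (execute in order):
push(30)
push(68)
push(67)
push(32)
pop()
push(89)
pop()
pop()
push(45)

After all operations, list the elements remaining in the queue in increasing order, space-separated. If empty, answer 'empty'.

Answer: 45 68 89

Derivation:
push(30): heap contents = [30]
push(68): heap contents = [30, 68]
push(67): heap contents = [30, 67, 68]
push(32): heap contents = [30, 32, 67, 68]
pop() → 30: heap contents = [32, 67, 68]
push(89): heap contents = [32, 67, 68, 89]
pop() → 32: heap contents = [67, 68, 89]
pop() → 67: heap contents = [68, 89]
push(45): heap contents = [45, 68, 89]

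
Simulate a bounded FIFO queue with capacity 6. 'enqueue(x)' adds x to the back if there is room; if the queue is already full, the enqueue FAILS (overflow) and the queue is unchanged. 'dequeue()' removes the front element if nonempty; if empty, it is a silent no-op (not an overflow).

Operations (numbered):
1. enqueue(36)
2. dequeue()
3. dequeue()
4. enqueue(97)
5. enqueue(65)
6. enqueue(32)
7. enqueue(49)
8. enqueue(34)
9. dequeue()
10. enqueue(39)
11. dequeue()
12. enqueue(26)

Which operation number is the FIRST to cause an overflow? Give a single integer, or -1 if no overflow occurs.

1. enqueue(36): size=1
2. dequeue(): size=0
3. dequeue(): empty, no-op, size=0
4. enqueue(97): size=1
5. enqueue(65): size=2
6. enqueue(32): size=3
7. enqueue(49): size=4
8. enqueue(34): size=5
9. dequeue(): size=4
10. enqueue(39): size=5
11. dequeue(): size=4
12. enqueue(26): size=5

Answer: -1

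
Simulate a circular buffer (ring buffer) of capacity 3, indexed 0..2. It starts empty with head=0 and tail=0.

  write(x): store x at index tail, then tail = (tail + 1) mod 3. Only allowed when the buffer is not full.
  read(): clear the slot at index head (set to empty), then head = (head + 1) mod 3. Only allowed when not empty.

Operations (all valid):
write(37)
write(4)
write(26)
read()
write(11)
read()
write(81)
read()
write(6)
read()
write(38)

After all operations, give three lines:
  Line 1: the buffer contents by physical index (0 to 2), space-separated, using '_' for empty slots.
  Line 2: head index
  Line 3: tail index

Answer: 38 81 6
1
1

Derivation:
write(37): buf=[37 _ _], head=0, tail=1, size=1
write(4): buf=[37 4 _], head=0, tail=2, size=2
write(26): buf=[37 4 26], head=0, tail=0, size=3
read(): buf=[_ 4 26], head=1, tail=0, size=2
write(11): buf=[11 4 26], head=1, tail=1, size=3
read(): buf=[11 _ 26], head=2, tail=1, size=2
write(81): buf=[11 81 26], head=2, tail=2, size=3
read(): buf=[11 81 _], head=0, tail=2, size=2
write(6): buf=[11 81 6], head=0, tail=0, size=3
read(): buf=[_ 81 6], head=1, tail=0, size=2
write(38): buf=[38 81 6], head=1, tail=1, size=3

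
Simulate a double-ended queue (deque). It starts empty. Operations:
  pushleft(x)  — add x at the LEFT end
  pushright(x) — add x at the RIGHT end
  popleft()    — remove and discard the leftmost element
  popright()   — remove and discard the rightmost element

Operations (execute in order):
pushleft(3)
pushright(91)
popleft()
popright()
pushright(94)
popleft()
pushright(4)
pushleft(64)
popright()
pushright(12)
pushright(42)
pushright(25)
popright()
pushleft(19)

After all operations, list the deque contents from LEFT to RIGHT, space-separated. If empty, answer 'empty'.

pushleft(3): [3]
pushright(91): [3, 91]
popleft(): [91]
popright(): []
pushright(94): [94]
popleft(): []
pushright(4): [4]
pushleft(64): [64, 4]
popright(): [64]
pushright(12): [64, 12]
pushright(42): [64, 12, 42]
pushright(25): [64, 12, 42, 25]
popright(): [64, 12, 42]
pushleft(19): [19, 64, 12, 42]

Answer: 19 64 12 42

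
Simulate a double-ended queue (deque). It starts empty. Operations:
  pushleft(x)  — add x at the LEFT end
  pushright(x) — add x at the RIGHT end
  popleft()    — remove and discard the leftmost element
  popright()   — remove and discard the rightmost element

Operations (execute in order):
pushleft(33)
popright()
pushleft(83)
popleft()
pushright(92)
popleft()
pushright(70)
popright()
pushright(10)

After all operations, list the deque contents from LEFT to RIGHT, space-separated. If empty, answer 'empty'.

Answer: 10

Derivation:
pushleft(33): [33]
popright(): []
pushleft(83): [83]
popleft(): []
pushright(92): [92]
popleft(): []
pushright(70): [70]
popright(): []
pushright(10): [10]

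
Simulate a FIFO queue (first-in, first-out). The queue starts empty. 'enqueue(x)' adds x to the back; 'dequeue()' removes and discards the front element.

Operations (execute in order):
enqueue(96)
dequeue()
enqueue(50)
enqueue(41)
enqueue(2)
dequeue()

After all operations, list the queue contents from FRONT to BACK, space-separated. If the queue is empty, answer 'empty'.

Answer: 41 2

Derivation:
enqueue(96): [96]
dequeue(): []
enqueue(50): [50]
enqueue(41): [50, 41]
enqueue(2): [50, 41, 2]
dequeue(): [41, 2]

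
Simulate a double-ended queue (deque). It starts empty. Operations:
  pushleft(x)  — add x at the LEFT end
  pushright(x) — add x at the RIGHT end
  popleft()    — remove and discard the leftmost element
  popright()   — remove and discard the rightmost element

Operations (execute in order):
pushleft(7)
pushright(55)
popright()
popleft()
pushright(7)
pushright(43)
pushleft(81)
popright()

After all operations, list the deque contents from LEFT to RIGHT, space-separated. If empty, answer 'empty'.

pushleft(7): [7]
pushright(55): [7, 55]
popright(): [7]
popleft(): []
pushright(7): [7]
pushright(43): [7, 43]
pushleft(81): [81, 7, 43]
popright(): [81, 7]

Answer: 81 7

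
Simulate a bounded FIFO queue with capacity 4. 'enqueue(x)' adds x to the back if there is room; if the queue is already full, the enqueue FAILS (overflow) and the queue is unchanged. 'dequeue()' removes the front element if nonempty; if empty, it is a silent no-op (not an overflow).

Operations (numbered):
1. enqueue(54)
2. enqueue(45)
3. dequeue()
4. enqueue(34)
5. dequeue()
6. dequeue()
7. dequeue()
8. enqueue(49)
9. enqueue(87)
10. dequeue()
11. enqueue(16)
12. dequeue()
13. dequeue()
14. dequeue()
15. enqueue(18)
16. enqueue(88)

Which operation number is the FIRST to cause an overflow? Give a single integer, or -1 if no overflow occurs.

1. enqueue(54): size=1
2. enqueue(45): size=2
3. dequeue(): size=1
4. enqueue(34): size=2
5. dequeue(): size=1
6. dequeue(): size=0
7. dequeue(): empty, no-op, size=0
8. enqueue(49): size=1
9. enqueue(87): size=2
10. dequeue(): size=1
11. enqueue(16): size=2
12. dequeue(): size=1
13. dequeue(): size=0
14. dequeue(): empty, no-op, size=0
15. enqueue(18): size=1
16. enqueue(88): size=2

Answer: -1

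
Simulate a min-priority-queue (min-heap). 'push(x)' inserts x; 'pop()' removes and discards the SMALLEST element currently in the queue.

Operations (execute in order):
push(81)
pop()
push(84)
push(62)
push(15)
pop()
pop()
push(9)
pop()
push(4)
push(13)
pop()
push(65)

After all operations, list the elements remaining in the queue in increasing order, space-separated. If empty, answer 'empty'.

Answer: 13 65 84

Derivation:
push(81): heap contents = [81]
pop() → 81: heap contents = []
push(84): heap contents = [84]
push(62): heap contents = [62, 84]
push(15): heap contents = [15, 62, 84]
pop() → 15: heap contents = [62, 84]
pop() → 62: heap contents = [84]
push(9): heap contents = [9, 84]
pop() → 9: heap contents = [84]
push(4): heap contents = [4, 84]
push(13): heap contents = [4, 13, 84]
pop() → 4: heap contents = [13, 84]
push(65): heap contents = [13, 65, 84]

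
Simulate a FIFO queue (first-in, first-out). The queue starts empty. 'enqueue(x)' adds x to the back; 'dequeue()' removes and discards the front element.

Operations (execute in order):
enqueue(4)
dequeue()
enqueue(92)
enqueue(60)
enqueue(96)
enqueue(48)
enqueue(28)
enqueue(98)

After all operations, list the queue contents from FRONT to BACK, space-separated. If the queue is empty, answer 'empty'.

enqueue(4): [4]
dequeue(): []
enqueue(92): [92]
enqueue(60): [92, 60]
enqueue(96): [92, 60, 96]
enqueue(48): [92, 60, 96, 48]
enqueue(28): [92, 60, 96, 48, 28]
enqueue(98): [92, 60, 96, 48, 28, 98]

Answer: 92 60 96 48 28 98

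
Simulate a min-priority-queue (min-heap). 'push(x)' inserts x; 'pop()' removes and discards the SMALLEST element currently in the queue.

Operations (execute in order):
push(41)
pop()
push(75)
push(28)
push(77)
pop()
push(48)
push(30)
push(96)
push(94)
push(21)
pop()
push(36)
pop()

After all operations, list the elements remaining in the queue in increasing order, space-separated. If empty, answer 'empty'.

push(41): heap contents = [41]
pop() → 41: heap contents = []
push(75): heap contents = [75]
push(28): heap contents = [28, 75]
push(77): heap contents = [28, 75, 77]
pop() → 28: heap contents = [75, 77]
push(48): heap contents = [48, 75, 77]
push(30): heap contents = [30, 48, 75, 77]
push(96): heap contents = [30, 48, 75, 77, 96]
push(94): heap contents = [30, 48, 75, 77, 94, 96]
push(21): heap contents = [21, 30, 48, 75, 77, 94, 96]
pop() → 21: heap contents = [30, 48, 75, 77, 94, 96]
push(36): heap contents = [30, 36, 48, 75, 77, 94, 96]
pop() → 30: heap contents = [36, 48, 75, 77, 94, 96]

Answer: 36 48 75 77 94 96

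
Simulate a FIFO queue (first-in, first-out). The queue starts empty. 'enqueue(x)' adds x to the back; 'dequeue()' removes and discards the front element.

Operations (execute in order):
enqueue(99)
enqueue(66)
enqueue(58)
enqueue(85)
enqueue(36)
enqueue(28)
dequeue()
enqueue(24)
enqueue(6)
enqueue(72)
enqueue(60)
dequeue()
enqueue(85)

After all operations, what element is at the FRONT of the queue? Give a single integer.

enqueue(99): queue = [99]
enqueue(66): queue = [99, 66]
enqueue(58): queue = [99, 66, 58]
enqueue(85): queue = [99, 66, 58, 85]
enqueue(36): queue = [99, 66, 58, 85, 36]
enqueue(28): queue = [99, 66, 58, 85, 36, 28]
dequeue(): queue = [66, 58, 85, 36, 28]
enqueue(24): queue = [66, 58, 85, 36, 28, 24]
enqueue(6): queue = [66, 58, 85, 36, 28, 24, 6]
enqueue(72): queue = [66, 58, 85, 36, 28, 24, 6, 72]
enqueue(60): queue = [66, 58, 85, 36, 28, 24, 6, 72, 60]
dequeue(): queue = [58, 85, 36, 28, 24, 6, 72, 60]
enqueue(85): queue = [58, 85, 36, 28, 24, 6, 72, 60, 85]

Answer: 58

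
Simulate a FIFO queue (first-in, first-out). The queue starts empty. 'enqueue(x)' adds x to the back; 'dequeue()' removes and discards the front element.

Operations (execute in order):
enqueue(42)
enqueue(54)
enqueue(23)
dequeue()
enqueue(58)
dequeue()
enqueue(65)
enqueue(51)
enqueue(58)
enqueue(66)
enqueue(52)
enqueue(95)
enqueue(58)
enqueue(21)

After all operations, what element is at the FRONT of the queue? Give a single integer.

Answer: 23

Derivation:
enqueue(42): queue = [42]
enqueue(54): queue = [42, 54]
enqueue(23): queue = [42, 54, 23]
dequeue(): queue = [54, 23]
enqueue(58): queue = [54, 23, 58]
dequeue(): queue = [23, 58]
enqueue(65): queue = [23, 58, 65]
enqueue(51): queue = [23, 58, 65, 51]
enqueue(58): queue = [23, 58, 65, 51, 58]
enqueue(66): queue = [23, 58, 65, 51, 58, 66]
enqueue(52): queue = [23, 58, 65, 51, 58, 66, 52]
enqueue(95): queue = [23, 58, 65, 51, 58, 66, 52, 95]
enqueue(58): queue = [23, 58, 65, 51, 58, 66, 52, 95, 58]
enqueue(21): queue = [23, 58, 65, 51, 58, 66, 52, 95, 58, 21]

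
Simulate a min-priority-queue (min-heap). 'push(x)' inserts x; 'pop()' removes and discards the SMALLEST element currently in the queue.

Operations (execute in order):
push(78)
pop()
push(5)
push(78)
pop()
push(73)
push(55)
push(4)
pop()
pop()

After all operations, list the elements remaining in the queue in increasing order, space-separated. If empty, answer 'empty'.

push(78): heap contents = [78]
pop() → 78: heap contents = []
push(5): heap contents = [5]
push(78): heap contents = [5, 78]
pop() → 5: heap contents = [78]
push(73): heap contents = [73, 78]
push(55): heap contents = [55, 73, 78]
push(4): heap contents = [4, 55, 73, 78]
pop() → 4: heap contents = [55, 73, 78]
pop() → 55: heap contents = [73, 78]

Answer: 73 78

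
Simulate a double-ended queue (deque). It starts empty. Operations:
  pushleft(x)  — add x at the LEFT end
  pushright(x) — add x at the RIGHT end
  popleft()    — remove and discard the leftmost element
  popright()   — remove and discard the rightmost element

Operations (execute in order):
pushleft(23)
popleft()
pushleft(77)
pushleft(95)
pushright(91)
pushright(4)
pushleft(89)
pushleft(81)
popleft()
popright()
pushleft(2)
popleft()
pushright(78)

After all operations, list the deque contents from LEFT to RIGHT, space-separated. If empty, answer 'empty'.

Answer: 89 95 77 91 78

Derivation:
pushleft(23): [23]
popleft(): []
pushleft(77): [77]
pushleft(95): [95, 77]
pushright(91): [95, 77, 91]
pushright(4): [95, 77, 91, 4]
pushleft(89): [89, 95, 77, 91, 4]
pushleft(81): [81, 89, 95, 77, 91, 4]
popleft(): [89, 95, 77, 91, 4]
popright(): [89, 95, 77, 91]
pushleft(2): [2, 89, 95, 77, 91]
popleft(): [89, 95, 77, 91]
pushright(78): [89, 95, 77, 91, 78]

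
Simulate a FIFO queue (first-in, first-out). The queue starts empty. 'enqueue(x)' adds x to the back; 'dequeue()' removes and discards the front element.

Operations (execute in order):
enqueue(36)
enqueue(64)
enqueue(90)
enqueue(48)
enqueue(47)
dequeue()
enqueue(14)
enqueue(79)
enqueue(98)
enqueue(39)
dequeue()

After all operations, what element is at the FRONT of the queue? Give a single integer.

Answer: 90

Derivation:
enqueue(36): queue = [36]
enqueue(64): queue = [36, 64]
enqueue(90): queue = [36, 64, 90]
enqueue(48): queue = [36, 64, 90, 48]
enqueue(47): queue = [36, 64, 90, 48, 47]
dequeue(): queue = [64, 90, 48, 47]
enqueue(14): queue = [64, 90, 48, 47, 14]
enqueue(79): queue = [64, 90, 48, 47, 14, 79]
enqueue(98): queue = [64, 90, 48, 47, 14, 79, 98]
enqueue(39): queue = [64, 90, 48, 47, 14, 79, 98, 39]
dequeue(): queue = [90, 48, 47, 14, 79, 98, 39]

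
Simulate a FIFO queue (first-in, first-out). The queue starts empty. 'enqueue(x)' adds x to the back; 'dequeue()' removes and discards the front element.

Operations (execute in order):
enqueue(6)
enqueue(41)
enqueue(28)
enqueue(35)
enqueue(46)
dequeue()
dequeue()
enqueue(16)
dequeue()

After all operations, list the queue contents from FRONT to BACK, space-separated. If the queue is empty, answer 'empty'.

Answer: 35 46 16

Derivation:
enqueue(6): [6]
enqueue(41): [6, 41]
enqueue(28): [6, 41, 28]
enqueue(35): [6, 41, 28, 35]
enqueue(46): [6, 41, 28, 35, 46]
dequeue(): [41, 28, 35, 46]
dequeue(): [28, 35, 46]
enqueue(16): [28, 35, 46, 16]
dequeue(): [35, 46, 16]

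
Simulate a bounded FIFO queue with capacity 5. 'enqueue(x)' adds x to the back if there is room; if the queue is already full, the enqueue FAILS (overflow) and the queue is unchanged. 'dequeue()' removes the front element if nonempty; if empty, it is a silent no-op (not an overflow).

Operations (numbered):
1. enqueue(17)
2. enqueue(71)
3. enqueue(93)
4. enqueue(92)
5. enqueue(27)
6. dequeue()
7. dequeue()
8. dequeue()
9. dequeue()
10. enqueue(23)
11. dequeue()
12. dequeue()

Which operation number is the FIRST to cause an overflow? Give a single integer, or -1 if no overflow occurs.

1. enqueue(17): size=1
2. enqueue(71): size=2
3. enqueue(93): size=3
4. enqueue(92): size=4
5. enqueue(27): size=5
6. dequeue(): size=4
7. dequeue(): size=3
8. dequeue(): size=2
9. dequeue(): size=1
10. enqueue(23): size=2
11. dequeue(): size=1
12. dequeue(): size=0

Answer: -1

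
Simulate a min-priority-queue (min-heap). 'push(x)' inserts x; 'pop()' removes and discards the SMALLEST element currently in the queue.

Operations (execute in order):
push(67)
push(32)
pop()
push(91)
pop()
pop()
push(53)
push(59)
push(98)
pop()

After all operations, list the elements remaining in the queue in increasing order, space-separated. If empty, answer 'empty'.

push(67): heap contents = [67]
push(32): heap contents = [32, 67]
pop() → 32: heap contents = [67]
push(91): heap contents = [67, 91]
pop() → 67: heap contents = [91]
pop() → 91: heap contents = []
push(53): heap contents = [53]
push(59): heap contents = [53, 59]
push(98): heap contents = [53, 59, 98]
pop() → 53: heap contents = [59, 98]

Answer: 59 98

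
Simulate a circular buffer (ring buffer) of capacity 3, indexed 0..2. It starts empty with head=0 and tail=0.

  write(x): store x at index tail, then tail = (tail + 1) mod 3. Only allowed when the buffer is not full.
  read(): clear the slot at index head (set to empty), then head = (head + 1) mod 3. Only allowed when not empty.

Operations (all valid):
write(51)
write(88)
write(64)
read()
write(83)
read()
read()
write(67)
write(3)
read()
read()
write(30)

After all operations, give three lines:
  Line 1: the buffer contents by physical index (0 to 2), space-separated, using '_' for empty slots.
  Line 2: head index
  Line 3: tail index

Answer: 30 _ 3
2
1

Derivation:
write(51): buf=[51 _ _], head=0, tail=1, size=1
write(88): buf=[51 88 _], head=0, tail=2, size=2
write(64): buf=[51 88 64], head=0, tail=0, size=3
read(): buf=[_ 88 64], head=1, tail=0, size=2
write(83): buf=[83 88 64], head=1, tail=1, size=3
read(): buf=[83 _ 64], head=2, tail=1, size=2
read(): buf=[83 _ _], head=0, tail=1, size=1
write(67): buf=[83 67 _], head=0, tail=2, size=2
write(3): buf=[83 67 3], head=0, tail=0, size=3
read(): buf=[_ 67 3], head=1, tail=0, size=2
read(): buf=[_ _ 3], head=2, tail=0, size=1
write(30): buf=[30 _ 3], head=2, tail=1, size=2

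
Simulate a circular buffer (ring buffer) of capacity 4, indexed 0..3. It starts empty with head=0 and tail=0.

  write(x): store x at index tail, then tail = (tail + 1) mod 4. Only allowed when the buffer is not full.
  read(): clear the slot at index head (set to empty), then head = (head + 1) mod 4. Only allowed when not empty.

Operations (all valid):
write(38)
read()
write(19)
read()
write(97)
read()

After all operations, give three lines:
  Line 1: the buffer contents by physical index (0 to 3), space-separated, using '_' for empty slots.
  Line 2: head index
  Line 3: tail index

write(38): buf=[38 _ _ _], head=0, tail=1, size=1
read(): buf=[_ _ _ _], head=1, tail=1, size=0
write(19): buf=[_ 19 _ _], head=1, tail=2, size=1
read(): buf=[_ _ _ _], head=2, tail=2, size=0
write(97): buf=[_ _ 97 _], head=2, tail=3, size=1
read(): buf=[_ _ _ _], head=3, tail=3, size=0

Answer: _ _ _ _
3
3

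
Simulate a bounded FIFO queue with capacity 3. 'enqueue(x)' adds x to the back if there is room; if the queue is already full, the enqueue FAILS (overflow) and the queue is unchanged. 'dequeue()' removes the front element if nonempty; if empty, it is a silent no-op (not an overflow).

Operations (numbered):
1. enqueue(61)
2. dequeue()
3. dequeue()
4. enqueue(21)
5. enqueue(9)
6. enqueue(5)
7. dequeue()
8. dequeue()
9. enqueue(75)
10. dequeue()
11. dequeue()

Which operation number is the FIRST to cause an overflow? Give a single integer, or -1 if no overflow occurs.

1. enqueue(61): size=1
2. dequeue(): size=0
3. dequeue(): empty, no-op, size=0
4. enqueue(21): size=1
5. enqueue(9): size=2
6. enqueue(5): size=3
7. dequeue(): size=2
8. dequeue(): size=1
9. enqueue(75): size=2
10. dequeue(): size=1
11. dequeue(): size=0

Answer: -1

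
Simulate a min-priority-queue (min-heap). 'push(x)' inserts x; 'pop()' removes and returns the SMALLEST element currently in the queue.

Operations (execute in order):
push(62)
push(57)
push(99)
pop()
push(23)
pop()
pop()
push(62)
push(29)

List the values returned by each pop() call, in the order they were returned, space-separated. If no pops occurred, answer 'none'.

Answer: 57 23 62

Derivation:
push(62): heap contents = [62]
push(57): heap contents = [57, 62]
push(99): heap contents = [57, 62, 99]
pop() → 57: heap contents = [62, 99]
push(23): heap contents = [23, 62, 99]
pop() → 23: heap contents = [62, 99]
pop() → 62: heap contents = [99]
push(62): heap contents = [62, 99]
push(29): heap contents = [29, 62, 99]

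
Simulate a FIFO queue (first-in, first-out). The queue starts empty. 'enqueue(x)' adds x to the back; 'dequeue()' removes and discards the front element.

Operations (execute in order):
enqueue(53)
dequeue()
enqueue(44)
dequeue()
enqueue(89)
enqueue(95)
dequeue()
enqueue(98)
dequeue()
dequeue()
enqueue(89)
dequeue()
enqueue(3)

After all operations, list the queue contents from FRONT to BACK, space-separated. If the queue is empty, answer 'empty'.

enqueue(53): [53]
dequeue(): []
enqueue(44): [44]
dequeue(): []
enqueue(89): [89]
enqueue(95): [89, 95]
dequeue(): [95]
enqueue(98): [95, 98]
dequeue(): [98]
dequeue(): []
enqueue(89): [89]
dequeue(): []
enqueue(3): [3]

Answer: 3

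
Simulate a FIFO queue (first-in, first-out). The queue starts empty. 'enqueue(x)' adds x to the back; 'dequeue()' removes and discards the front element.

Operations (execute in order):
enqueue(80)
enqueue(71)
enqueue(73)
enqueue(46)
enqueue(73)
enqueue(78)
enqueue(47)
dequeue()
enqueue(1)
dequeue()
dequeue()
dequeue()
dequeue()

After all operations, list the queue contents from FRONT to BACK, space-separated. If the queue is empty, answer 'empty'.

Answer: 78 47 1

Derivation:
enqueue(80): [80]
enqueue(71): [80, 71]
enqueue(73): [80, 71, 73]
enqueue(46): [80, 71, 73, 46]
enqueue(73): [80, 71, 73, 46, 73]
enqueue(78): [80, 71, 73, 46, 73, 78]
enqueue(47): [80, 71, 73, 46, 73, 78, 47]
dequeue(): [71, 73, 46, 73, 78, 47]
enqueue(1): [71, 73, 46, 73, 78, 47, 1]
dequeue(): [73, 46, 73, 78, 47, 1]
dequeue(): [46, 73, 78, 47, 1]
dequeue(): [73, 78, 47, 1]
dequeue(): [78, 47, 1]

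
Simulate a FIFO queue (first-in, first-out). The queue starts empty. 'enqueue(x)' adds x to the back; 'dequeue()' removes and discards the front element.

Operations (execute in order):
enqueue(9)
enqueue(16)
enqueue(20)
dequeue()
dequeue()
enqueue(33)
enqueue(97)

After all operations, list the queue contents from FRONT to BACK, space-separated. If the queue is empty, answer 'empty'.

Answer: 20 33 97

Derivation:
enqueue(9): [9]
enqueue(16): [9, 16]
enqueue(20): [9, 16, 20]
dequeue(): [16, 20]
dequeue(): [20]
enqueue(33): [20, 33]
enqueue(97): [20, 33, 97]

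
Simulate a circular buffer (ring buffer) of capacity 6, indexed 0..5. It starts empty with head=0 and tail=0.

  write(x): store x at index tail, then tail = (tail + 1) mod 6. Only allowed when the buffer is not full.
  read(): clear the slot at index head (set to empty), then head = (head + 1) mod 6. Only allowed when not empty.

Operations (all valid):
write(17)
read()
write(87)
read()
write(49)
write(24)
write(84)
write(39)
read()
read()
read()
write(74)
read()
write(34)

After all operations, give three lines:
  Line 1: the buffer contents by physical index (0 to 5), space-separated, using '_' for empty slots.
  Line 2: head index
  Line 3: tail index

Answer: 74 34 _ _ _ _
0
2

Derivation:
write(17): buf=[17 _ _ _ _ _], head=0, tail=1, size=1
read(): buf=[_ _ _ _ _ _], head=1, tail=1, size=0
write(87): buf=[_ 87 _ _ _ _], head=1, tail=2, size=1
read(): buf=[_ _ _ _ _ _], head=2, tail=2, size=0
write(49): buf=[_ _ 49 _ _ _], head=2, tail=3, size=1
write(24): buf=[_ _ 49 24 _ _], head=2, tail=4, size=2
write(84): buf=[_ _ 49 24 84 _], head=2, tail=5, size=3
write(39): buf=[_ _ 49 24 84 39], head=2, tail=0, size=4
read(): buf=[_ _ _ 24 84 39], head=3, tail=0, size=3
read(): buf=[_ _ _ _ 84 39], head=4, tail=0, size=2
read(): buf=[_ _ _ _ _ 39], head=5, tail=0, size=1
write(74): buf=[74 _ _ _ _ 39], head=5, tail=1, size=2
read(): buf=[74 _ _ _ _ _], head=0, tail=1, size=1
write(34): buf=[74 34 _ _ _ _], head=0, tail=2, size=2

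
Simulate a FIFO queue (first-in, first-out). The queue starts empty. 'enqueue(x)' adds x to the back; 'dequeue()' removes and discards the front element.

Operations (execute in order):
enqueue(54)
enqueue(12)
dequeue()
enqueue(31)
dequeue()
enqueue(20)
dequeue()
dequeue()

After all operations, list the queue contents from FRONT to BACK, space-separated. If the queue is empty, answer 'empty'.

Answer: empty

Derivation:
enqueue(54): [54]
enqueue(12): [54, 12]
dequeue(): [12]
enqueue(31): [12, 31]
dequeue(): [31]
enqueue(20): [31, 20]
dequeue(): [20]
dequeue(): []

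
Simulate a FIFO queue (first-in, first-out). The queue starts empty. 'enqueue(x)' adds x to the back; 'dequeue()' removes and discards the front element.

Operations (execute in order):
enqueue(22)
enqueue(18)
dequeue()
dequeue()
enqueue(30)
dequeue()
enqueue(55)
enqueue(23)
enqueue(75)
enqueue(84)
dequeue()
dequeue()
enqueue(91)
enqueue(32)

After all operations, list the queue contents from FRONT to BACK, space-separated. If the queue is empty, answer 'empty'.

enqueue(22): [22]
enqueue(18): [22, 18]
dequeue(): [18]
dequeue(): []
enqueue(30): [30]
dequeue(): []
enqueue(55): [55]
enqueue(23): [55, 23]
enqueue(75): [55, 23, 75]
enqueue(84): [55, 23, 75, 84]
dequeue(): [23, 75, 84]
dequeue(): [75, 84]
enqueue(91): [75, 84, 91]
enqueue(32): [75, 84, 91, 32]

Answer: 75 84 91 32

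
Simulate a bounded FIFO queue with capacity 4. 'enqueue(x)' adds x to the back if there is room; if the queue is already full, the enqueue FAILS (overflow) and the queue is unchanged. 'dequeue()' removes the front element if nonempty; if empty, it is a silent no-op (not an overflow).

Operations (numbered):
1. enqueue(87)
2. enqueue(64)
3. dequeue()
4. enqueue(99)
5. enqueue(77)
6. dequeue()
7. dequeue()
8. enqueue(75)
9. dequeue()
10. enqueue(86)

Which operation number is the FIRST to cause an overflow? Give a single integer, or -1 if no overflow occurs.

Answer: -1

Derivation:
1. enqueue(87): size=1
2. enqueue(64): size=2
3. dequeue(): size=1
4. enqueue(99): size=2
5. enqueue(77): size=3
6. dequeue(): size=2
7. dequeue(): size=1
8. enqueue(75): size=2
9. dequeue(): size=1
10. enqueue(86): size=2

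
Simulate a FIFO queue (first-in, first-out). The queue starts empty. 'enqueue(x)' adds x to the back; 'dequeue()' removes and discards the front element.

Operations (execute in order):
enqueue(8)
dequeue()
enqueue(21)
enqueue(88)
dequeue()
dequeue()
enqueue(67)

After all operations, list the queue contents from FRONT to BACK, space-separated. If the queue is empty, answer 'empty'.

enqueue(8): [8]
dequeue(): []
enqueue(21): [21]
enqueue(88): [21, 88]
dequeue(): [88]
dequeue(): []
enqueue(67): [67]

Answer: 67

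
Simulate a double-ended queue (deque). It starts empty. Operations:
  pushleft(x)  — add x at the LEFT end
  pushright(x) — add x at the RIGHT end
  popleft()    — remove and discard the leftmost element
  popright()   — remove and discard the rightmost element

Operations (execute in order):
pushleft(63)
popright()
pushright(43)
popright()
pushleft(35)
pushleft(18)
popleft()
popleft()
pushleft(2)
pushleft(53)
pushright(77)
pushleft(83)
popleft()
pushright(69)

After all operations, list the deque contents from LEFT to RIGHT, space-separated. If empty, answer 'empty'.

Answer: 53 2 77 69

Derivation:
pushleft(63): [63]
popright(): []
pushright(43): [43]
popright(): []
pushleft(35): [35]
pushleft(18): [18, 35]
popleft(): [35]
popleft(): []
pushleft(2): [2]
pushleft(53): [53, 2]
pushright(77): [53, 2, 77]
pushleft(83): [83, 53, 2, 77]
popleft(): [53, 2, 77]
pushright(69): [53, 2, 77, 69]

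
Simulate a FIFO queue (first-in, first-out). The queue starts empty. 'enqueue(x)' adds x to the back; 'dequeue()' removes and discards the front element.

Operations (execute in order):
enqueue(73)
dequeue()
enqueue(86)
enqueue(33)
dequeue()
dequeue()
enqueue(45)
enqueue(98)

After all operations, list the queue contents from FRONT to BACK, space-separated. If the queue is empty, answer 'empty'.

enqueue(73): [73]
dequeue(): []
enqueue(86): [86]
enqueue(33): [86, 33]
dequeue(): [33]
dequeue(): []
enqueue(45): [45]
enqueue(98): [45, 98]

Answer: 45 98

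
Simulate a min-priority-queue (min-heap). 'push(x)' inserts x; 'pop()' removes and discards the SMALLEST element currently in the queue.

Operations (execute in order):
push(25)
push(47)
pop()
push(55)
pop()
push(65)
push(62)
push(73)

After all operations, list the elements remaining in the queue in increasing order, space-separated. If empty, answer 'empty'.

Answer: 55 62 65 73

Derivation:
push(25): heap contents = [25]
push(47): heap contents = [25, 47]
pop() → 25: heap contents = [47]
push(55): heap contents = [47, 55]
pop() → 47: heap contents = [55]
push(65): heap contents = [55, 65]
push(62): heap contents = [55, 62, 65]
push(73): heap contents = [55, 62, 65, 73]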